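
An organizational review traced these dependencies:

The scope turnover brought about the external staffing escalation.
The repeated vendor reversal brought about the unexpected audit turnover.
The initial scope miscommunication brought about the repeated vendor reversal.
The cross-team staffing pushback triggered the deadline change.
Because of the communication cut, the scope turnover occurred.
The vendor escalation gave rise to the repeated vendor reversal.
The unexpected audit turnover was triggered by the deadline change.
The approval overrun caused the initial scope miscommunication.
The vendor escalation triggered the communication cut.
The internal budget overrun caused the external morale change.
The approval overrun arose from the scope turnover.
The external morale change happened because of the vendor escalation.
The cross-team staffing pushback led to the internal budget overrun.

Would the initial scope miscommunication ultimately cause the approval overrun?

The initial scope miscommunication leads to the repeated vendor reversal, the unexpected audit turnover; the approval overrun is not among them.

No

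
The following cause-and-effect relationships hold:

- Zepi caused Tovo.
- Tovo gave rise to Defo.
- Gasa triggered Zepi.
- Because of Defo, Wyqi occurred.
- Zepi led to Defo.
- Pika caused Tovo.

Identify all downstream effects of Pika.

Direct effects: Tovo.
2 steps out: Defo.
3 steps out: Wyqi.
Not reachable from it: Gasa, Zepi.

Defo, Tovo, Wyqi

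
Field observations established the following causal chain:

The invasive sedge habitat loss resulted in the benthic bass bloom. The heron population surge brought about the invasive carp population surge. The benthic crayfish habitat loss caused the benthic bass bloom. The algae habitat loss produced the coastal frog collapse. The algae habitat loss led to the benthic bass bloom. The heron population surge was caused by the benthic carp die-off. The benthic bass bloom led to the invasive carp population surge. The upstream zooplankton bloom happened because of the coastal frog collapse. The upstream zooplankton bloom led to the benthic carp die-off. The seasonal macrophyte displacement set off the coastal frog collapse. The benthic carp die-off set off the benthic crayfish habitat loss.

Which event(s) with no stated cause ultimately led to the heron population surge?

the algae habitat loss, the seasonal macrophyte displacement

Tracing upstream from the heron population surge: the heron population surge ← the benthic carp die-off ← the upstream zooplankton bloom ← the coastal frog collapse ← the algae habitat loss.
A separate upstream branch: the heron population surge ← the benthic carp die-off ← the upstream zooplankton bloom ← the coastal frog collapse ← the seasonal macrophyte displacement.
Each of those chain origins has no stated cause.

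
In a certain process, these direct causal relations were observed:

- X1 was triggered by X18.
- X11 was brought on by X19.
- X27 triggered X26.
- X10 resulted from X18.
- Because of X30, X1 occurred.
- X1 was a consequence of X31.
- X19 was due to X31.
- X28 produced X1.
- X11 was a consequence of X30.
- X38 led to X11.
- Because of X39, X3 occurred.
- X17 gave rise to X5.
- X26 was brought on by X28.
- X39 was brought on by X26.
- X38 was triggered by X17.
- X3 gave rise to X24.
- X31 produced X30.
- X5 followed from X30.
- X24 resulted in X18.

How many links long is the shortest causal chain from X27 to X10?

6

Shortest chain: X27 → X26 → X39 → X3 → X24 → X18 → X10.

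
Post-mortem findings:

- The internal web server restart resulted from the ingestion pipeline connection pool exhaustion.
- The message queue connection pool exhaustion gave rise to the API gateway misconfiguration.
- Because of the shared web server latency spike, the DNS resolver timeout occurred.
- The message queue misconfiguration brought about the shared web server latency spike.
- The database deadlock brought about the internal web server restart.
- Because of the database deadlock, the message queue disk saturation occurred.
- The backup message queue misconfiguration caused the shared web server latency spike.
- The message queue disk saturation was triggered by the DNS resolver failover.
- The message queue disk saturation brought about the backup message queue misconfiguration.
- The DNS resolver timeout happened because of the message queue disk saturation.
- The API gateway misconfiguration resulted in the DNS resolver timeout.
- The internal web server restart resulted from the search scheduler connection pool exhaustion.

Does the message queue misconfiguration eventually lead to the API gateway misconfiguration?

No

The message queue misconfiguration leads to the shared web server latency spike, the DNS resolver timeout; the API gateway misconfiguration is not among them.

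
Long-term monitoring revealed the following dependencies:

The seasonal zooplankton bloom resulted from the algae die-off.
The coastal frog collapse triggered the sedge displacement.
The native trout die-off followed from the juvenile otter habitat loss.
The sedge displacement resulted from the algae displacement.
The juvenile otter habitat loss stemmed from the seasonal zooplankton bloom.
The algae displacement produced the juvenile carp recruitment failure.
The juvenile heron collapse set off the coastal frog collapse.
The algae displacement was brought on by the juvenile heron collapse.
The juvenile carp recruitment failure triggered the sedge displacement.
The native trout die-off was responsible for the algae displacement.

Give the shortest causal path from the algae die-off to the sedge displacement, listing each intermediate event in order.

the algae die-off → the seasonal zooplankton bloom → the juvenile otter habitat loss → the native trout die-off → the algae displacement → the sedge displacement

the algae die-off → the seasonal zooplankton bloom
the seasonal zooplankton bloom → the juvenile otter habitat loss
the juvenile otter habitat loss → the native trout die-off
the native trout die-off → the algae displacement
the algae displacement → the sedge displacement
Length: 5 steps.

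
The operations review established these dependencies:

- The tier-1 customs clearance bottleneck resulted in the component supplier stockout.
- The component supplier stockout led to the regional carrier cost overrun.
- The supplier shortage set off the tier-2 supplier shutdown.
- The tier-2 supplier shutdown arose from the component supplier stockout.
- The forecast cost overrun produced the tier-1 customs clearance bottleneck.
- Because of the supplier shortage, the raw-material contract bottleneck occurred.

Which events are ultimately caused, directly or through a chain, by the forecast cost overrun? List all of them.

the component supplier stockout, the regional carrier cost overrun, the tier-1 customs clearance bottleneck, the tier-2 supplier shutdown

Direct effects: the tier-1 customs clearance bottleneck.
2 steps out: the component supplier stockout.
3 steps out: the regional carrier cost overrun, the tier-2 supplier shutdown.
Not reachable from it: the supplier shortage, the raw-material contract bottleneck.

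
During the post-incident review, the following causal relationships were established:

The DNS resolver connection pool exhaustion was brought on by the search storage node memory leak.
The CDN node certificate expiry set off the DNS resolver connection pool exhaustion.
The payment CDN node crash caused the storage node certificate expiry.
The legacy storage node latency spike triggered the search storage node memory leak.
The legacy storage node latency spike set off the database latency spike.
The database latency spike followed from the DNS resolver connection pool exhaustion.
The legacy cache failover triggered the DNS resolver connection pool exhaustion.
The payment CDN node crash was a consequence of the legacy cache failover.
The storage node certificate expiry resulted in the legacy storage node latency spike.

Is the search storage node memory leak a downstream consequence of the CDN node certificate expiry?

No

The CDN node certificate expiry leads to the DNS resolver connection pool exhaustion, the database latency spike; the search storage node memory leak is not among them.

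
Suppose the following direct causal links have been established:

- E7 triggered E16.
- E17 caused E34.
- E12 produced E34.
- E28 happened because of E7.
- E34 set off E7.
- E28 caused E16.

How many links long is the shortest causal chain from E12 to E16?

3

Shortest chain: E12 → E34 → E7 → E16.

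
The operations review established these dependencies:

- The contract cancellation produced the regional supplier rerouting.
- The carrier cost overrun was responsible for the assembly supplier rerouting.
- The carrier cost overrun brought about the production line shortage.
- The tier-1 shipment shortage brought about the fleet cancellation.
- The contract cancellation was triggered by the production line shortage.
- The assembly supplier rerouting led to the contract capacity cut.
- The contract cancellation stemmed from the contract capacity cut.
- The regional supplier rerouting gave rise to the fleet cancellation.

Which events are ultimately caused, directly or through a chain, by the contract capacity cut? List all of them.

the contract cancellation, the fleet cancellation, the regional supplier rerouting

Direct effects: the contract cancellation.
2 steps out: the regional supplier rerouting.
3 steps out: the fleet cancellation.
Not reachable from it: the carrier cost overrun, the production line shortage, the assembly supplier rerouting, the tier-1 shipment shortage.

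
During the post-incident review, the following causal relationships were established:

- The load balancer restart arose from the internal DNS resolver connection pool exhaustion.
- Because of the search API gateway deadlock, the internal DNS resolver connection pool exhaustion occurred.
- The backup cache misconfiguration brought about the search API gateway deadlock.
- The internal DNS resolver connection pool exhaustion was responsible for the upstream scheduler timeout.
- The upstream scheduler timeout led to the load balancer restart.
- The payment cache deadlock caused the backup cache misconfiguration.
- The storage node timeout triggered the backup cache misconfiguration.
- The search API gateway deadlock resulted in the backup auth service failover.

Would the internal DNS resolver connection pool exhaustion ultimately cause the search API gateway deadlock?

No

The internal DNS resolver connection pool exhaustion leads to the upstream scheduler timeout, the load balancer restart; the search API gateway deadlock is not among them.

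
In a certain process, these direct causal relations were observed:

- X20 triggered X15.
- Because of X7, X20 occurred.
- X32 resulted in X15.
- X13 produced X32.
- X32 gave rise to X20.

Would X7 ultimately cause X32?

X7 leads to X20, X15; X32 is not among them.

No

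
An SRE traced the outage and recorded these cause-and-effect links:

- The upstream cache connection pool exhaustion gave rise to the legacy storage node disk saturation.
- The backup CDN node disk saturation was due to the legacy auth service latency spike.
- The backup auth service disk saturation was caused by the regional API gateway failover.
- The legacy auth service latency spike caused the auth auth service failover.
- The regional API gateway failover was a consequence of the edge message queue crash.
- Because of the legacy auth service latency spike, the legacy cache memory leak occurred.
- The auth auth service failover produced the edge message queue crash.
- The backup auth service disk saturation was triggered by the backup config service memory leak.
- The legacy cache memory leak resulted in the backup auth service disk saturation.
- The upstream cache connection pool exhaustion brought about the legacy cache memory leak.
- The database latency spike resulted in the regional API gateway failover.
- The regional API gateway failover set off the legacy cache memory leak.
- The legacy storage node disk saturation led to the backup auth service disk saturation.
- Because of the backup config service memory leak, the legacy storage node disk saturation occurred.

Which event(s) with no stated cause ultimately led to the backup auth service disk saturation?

the backup config service memory leak, the database latency spike, the legacy auth service latency spike, the upstream cache connection pool exhaustion

Tracing upstream from the backup auth service disk saturation: the backup auth service disk saturation ← the legacy cache memory leak ← the legacy auth service latency spike.
A separate upstream branch: the backup auth service disk saturation ← the regional API gateway failover ← the database latency spike.
A separate upstream branch: the backup auth service disk saturation ← the legacy cache memory leak ← the upstream cache connection pool exhaustion.
A separate upstream branch: the backup auth service disk saturation ← the backup config service memory leak.
Each of those chain origins has no stated cause.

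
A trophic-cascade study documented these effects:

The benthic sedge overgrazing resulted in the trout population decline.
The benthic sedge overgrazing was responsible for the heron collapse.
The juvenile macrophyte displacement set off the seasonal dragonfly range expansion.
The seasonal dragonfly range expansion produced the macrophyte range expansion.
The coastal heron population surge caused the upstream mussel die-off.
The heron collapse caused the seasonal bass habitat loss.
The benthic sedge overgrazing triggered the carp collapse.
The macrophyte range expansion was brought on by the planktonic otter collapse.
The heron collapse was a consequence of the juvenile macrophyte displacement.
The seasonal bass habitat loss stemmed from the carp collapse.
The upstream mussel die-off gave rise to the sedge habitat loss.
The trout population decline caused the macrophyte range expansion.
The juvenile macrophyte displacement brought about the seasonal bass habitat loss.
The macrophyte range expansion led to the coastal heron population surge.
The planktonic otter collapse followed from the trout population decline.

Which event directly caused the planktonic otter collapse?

Upstream contributors include the benthic sedge overgrazing, but only the trout population decline feeds directly into the planktonic otter collapse.

the trout population decline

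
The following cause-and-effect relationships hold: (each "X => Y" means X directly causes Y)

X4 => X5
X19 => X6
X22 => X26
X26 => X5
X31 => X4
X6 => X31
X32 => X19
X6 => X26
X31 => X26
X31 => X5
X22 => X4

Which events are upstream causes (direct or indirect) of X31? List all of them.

X19, X32, X6

Immediate cause of X31: X6.
Further upstream: X32, X19.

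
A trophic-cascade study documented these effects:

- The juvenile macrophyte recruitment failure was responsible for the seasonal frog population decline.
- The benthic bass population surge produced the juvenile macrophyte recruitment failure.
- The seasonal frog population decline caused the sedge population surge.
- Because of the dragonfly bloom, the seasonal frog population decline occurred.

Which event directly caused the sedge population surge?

the seasonal frog population decline

Upstream contributors include the benthic bass population surge, the juvenile macrophyte recruitment failure, the dragonfly bloom, but only the seasonal frog population decline feeds directly into the sedge population surge.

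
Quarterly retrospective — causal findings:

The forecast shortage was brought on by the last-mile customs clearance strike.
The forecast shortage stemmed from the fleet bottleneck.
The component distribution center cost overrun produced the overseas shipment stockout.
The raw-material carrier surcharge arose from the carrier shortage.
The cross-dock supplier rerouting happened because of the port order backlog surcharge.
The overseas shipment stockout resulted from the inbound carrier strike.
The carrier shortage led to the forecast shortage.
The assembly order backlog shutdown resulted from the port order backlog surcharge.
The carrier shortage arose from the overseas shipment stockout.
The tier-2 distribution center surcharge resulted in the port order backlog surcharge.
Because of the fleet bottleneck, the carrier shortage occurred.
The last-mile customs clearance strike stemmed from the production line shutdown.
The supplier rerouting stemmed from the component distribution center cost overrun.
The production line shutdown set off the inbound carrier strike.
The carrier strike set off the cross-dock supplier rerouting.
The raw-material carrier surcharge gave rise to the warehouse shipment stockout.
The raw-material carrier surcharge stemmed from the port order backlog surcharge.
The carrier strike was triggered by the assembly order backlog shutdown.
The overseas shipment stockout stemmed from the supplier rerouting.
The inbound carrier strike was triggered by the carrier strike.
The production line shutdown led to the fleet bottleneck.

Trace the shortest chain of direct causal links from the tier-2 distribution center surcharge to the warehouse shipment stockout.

the tier-2 distribution center surcharge → the port order backlog surcharge
the port order backlog surcharge → the raw-material carrier surcharge
the raw-material carrier surcharge → the warehouse shipment stockout
Length: 3 steps.

the tier-2 distribution center surcharge → the port order backlog surcharge → the raw-material carrier surcharge → the warehouse shipment stockout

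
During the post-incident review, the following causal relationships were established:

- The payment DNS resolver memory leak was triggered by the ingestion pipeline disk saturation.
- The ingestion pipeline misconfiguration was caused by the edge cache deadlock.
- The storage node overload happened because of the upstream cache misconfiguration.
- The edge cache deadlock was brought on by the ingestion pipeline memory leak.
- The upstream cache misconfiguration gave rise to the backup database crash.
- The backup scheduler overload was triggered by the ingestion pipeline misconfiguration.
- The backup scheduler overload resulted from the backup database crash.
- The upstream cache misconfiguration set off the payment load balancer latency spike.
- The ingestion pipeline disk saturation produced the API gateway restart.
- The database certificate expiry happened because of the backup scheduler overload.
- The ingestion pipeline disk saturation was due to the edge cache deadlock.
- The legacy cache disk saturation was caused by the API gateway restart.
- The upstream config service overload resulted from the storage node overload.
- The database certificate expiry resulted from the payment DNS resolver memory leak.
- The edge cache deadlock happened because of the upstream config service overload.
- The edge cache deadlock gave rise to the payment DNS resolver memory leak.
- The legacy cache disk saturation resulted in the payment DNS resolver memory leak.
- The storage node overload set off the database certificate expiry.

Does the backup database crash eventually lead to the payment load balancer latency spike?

The backup database crash leads to the backup scheduler overload, the database certificate expiry; the payment load balancer latency spike is not among them.

No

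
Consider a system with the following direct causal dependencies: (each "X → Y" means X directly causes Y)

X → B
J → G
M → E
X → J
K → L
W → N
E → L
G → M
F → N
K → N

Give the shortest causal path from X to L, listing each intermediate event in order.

X → J → G → M → E → L

X → J
J → G
G → M
M → E
E → L
Length: 5 steps.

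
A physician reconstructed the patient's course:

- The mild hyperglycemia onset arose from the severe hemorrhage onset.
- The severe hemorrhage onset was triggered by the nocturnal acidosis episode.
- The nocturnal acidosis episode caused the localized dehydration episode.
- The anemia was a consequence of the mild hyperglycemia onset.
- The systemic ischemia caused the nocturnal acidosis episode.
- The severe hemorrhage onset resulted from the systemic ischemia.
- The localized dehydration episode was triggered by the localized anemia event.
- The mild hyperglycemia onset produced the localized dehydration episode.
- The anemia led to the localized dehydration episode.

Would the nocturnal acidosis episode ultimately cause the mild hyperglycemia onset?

Yes

There is a causal chain: the nocturnal acidosis episode → the severe hemorrhage onset → the mild hyperglycemia onset.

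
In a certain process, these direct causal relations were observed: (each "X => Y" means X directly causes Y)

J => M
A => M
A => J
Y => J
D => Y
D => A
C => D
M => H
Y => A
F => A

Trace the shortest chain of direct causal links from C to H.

C → D
D → A
A → M
M → H
Length: 4 steps.

C → D → A → M → H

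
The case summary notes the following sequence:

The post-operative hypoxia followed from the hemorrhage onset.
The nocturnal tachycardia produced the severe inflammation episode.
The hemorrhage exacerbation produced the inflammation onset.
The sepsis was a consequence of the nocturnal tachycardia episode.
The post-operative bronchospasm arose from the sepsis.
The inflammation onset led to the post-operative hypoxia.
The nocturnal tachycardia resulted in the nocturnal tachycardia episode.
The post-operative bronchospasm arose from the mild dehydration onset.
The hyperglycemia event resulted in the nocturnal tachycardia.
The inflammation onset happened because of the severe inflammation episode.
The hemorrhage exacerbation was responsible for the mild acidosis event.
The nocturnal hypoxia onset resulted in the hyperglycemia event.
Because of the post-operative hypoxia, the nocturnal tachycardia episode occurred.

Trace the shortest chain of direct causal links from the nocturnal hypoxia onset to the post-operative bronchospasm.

the nocturnal hypoxia onset → the hyperglycemia event
the hyperglycemia event → the nocturnal tachycardia
the nocturnal tachycardia → the nocturnal tachycardia episode
the nocturnal tachycardia episode → the sepsis
the sepsis → the post-operative bronchospasm
Length: 5 steps.

the nocturnal hypoxia onset → the hyperglycemia event → the nocturnal tachycardia → the nocturnal tachycardia episode → the sepsis → the post-operative bronchospasm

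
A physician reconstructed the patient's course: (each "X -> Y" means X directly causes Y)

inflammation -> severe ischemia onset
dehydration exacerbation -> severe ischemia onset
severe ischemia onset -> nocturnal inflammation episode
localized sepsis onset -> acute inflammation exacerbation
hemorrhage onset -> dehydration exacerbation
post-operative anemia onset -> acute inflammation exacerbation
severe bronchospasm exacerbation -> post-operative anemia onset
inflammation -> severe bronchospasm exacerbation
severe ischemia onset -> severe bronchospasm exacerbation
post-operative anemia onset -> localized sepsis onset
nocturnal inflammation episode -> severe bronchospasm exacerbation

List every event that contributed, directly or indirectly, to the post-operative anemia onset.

the dehydration exacerbation, the hemorrhage onset, the inflammation, the nocturnal inflammation episode, the severe bronchospasm exacerbation, the severe ischemia onset

Immediate cause of the post-operative anemia onset: the severe bronchospasm exacerbation.
Further upstream: the inflammation, the hemorrhage onset, the dehydration exacerbation, the severe ischemia onset, the nocturnal inflammation episode.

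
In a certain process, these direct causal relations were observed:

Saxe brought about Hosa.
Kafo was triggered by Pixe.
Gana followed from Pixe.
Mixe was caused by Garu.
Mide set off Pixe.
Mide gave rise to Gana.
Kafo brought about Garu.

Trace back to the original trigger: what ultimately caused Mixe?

Tracing upstream from Mixe: Mixe ← Garu ← Kafo ← Pixe ← Mide.
Mide has no stated cause, so it is the root.

Mide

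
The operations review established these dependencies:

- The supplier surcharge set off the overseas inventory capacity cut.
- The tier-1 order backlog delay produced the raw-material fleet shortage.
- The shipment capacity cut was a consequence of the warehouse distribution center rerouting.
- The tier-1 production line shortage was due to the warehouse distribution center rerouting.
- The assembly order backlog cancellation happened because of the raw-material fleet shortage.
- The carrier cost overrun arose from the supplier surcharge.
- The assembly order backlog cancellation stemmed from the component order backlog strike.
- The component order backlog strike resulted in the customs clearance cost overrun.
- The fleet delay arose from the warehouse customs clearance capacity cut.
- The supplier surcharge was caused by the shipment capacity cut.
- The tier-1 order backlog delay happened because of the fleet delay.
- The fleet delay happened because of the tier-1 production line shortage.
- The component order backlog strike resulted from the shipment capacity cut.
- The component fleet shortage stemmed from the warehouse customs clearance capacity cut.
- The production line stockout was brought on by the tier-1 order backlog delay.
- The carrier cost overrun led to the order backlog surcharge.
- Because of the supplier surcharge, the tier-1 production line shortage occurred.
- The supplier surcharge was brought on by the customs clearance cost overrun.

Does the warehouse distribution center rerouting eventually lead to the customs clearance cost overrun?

There is a causal chain: the warehouse distribution center rerouting → the shipment capacity cut → the component order backlog strike → the customs clearance cost overrun.

Yes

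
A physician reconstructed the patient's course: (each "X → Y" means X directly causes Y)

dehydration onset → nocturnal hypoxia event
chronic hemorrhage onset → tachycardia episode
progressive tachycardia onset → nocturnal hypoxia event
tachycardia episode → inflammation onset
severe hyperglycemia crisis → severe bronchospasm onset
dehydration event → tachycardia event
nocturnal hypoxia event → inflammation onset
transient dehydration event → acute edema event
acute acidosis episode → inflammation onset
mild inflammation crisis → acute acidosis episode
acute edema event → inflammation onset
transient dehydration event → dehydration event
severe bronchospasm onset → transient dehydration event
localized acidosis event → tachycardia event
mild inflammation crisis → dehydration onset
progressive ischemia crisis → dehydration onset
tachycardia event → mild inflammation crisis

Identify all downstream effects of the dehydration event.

Direct effects: the tachycardia event.
2 steps out: the mild inflammation crisis.
3 steps out: the dehydration onset, the acute acidosis episode.
4 steps out: the nocturnal hypoxia event, the inflammation onset.
Not reachable from it: the chronic hemorrhage onset, the progressive ischemia crisis, the severe hyperglycemia crisis, the severe bronchospasm onset, the transient dehydration event, the localized acidosis event, the progressive tachycardia onset, the acute edema event, the tachycardia episode.

the acute acidosis episode, the dehydration onset, the inflammation onset, the mild inflammation crisis, the nocturnal hypoxia event, the tachycardia event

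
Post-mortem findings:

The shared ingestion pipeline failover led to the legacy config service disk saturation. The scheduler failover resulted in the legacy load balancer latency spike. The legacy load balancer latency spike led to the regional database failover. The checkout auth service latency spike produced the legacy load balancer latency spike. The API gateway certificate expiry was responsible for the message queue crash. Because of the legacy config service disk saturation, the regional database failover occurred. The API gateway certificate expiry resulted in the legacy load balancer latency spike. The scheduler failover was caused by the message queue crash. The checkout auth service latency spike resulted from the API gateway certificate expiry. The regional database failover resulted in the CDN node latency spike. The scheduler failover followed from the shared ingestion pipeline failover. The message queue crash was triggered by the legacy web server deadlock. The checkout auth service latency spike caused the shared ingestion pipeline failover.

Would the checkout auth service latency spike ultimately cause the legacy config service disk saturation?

There is a causal chain: the checkout auth service latency spike → the shared ingestion pipeline failover → the legacy config service disk saturation.

Yes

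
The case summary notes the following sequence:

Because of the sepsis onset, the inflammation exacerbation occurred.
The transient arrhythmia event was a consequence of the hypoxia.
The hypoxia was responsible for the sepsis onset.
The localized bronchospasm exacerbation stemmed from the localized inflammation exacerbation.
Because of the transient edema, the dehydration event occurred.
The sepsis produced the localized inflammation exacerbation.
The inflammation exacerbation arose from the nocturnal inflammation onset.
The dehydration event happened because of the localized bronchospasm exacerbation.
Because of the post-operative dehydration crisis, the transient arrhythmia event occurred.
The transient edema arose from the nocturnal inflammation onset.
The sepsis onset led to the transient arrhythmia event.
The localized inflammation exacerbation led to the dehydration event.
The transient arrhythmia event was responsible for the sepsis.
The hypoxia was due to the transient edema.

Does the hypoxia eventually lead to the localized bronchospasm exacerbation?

Yes

There is a causal chain: the hypoxia → the transient arrhythmia event → the sepsis → the localized inflammation exacerbation → the localized bronchospasm exacerbation.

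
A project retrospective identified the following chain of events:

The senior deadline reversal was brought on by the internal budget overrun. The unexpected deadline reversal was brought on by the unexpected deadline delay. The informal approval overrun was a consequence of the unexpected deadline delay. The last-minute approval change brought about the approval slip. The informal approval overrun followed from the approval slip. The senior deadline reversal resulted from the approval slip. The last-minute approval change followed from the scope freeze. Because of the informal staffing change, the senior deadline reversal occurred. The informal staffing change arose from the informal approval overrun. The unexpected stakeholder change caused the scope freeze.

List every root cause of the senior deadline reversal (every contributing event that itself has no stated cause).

Tracing upstream from the senior deadline reversal: the senior deadline reversal ← the approval slip ← the last-minute approval change ← the scope freeze ← the unexpected stakeholder change.
A separate upstream branch: the senior deadline reversal ← the informal staffing change ← the informal approval overrun ← the unexpected deadline delay.
A separate upstream branch: the senior deadline reversal ← the internal budget overrun.
Each of those chain origins has no stated cause.

the internal budget overrun, the unexpected deadline delay, the unexpected stakeholder change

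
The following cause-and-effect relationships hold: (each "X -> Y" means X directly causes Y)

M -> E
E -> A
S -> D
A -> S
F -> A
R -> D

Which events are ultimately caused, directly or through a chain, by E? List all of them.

A, D, S

Direct effects: A.
2 steps out: S.
3 steps out: D.
Not reachable from it: M, F, R.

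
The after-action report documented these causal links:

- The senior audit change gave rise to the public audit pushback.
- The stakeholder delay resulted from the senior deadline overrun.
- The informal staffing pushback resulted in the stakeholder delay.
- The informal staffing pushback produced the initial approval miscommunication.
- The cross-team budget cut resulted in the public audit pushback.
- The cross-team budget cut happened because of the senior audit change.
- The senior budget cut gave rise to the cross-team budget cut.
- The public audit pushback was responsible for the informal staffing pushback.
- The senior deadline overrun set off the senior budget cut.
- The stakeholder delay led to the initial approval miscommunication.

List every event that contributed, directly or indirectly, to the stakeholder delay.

Immediate causes of the stakeholder delay: the senior deadline overrun, the informal staffing pushback.
Further upstream: the senior audit change, the senior budget cut, the cross-team budget cut, the public audit pushback.

the cross-team budget cut, the informal staffing pushback, the public audit pushback, the senior audit change, the senior budget cut, the senior deadline overrun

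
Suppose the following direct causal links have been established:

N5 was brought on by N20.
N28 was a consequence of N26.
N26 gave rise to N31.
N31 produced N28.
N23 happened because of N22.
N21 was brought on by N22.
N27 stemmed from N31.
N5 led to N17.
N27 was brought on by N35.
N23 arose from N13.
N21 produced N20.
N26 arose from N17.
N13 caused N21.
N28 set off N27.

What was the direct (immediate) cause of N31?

Upstream contributors include N22, N13, N21, N20, N5, N17, but only N26 feeds directly into N31.

N26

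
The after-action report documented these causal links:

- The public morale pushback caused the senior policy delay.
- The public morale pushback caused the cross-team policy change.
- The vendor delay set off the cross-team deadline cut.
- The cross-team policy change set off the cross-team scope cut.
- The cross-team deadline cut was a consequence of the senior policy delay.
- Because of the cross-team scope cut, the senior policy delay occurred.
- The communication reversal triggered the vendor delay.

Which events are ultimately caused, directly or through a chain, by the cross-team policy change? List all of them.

Direct effects: the cross-team scope cut.
2 steps out: the senior policy delay.
3 steps out: the cross-team deadline cut.
Not reachable from it: the public morale pushback, the communication reversal, the vendor delay.

the cross-team deadline cut, the cross-team scope cut, the senior policy delay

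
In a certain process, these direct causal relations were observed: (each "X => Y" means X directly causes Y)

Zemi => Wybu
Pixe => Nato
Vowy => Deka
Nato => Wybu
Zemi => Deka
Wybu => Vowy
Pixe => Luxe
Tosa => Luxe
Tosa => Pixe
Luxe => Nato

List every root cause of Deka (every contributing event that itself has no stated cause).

Tracing upstream from Deka: Deka ← Vowy ← Wybu ← Nato ← Pixe ← Tosa.
A separate upstream branch: Deka ← Zemi.
Each of those chain origins has no stated cause.

Tosa, Zemi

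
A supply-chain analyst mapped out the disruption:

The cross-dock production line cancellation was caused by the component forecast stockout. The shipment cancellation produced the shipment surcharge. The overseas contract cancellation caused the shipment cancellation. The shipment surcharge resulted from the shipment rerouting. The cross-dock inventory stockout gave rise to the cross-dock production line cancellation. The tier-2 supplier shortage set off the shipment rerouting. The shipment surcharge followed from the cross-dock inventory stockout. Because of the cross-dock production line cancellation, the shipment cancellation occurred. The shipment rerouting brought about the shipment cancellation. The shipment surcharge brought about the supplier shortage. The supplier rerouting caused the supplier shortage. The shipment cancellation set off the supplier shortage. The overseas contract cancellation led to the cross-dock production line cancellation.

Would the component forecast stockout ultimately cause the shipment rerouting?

The component forecast stockout leads to the cross-dock production line cancellation, the shipment cancellation, the shipment surcharge, the supplier shortage; the shipment rerouting is not among them.

No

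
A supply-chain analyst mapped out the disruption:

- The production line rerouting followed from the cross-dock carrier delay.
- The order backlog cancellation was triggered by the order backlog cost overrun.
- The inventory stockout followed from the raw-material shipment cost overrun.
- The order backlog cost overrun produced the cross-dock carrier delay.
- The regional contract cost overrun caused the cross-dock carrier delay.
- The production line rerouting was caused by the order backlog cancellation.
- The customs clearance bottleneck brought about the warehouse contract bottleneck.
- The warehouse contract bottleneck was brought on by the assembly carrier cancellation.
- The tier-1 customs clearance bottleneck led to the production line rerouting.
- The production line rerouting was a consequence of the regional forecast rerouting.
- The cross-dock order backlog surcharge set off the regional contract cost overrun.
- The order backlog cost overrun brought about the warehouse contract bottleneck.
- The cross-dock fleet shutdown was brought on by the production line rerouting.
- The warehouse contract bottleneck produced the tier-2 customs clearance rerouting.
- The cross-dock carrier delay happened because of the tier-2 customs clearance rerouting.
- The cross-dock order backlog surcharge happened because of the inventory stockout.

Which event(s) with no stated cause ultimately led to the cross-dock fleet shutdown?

the assembly carrier cancellation, the customs clearance bottleneck, the order backlog cost overrun, the raw-material shipment cost overrun, the regional forecast rerouting, the tier-1 customs clearance bottleneck

Tracing upstream from the cross-dock fleet shutdown: the cross-dock fleet shutdown ← the production line rerouting ← the cross-dock carrier delay ← the tier-2 customs clearance rerouting ← the warehouse contract bottleneck ← the customs clearance bottleneck.
A separate upstream branch: the cross-dock fleet shutdown ← the production line rerouting ← the cross-dock carrier delay ← the regional contract cost overrun ← the cross-dock order backlog surcharge ← the inventory stockout ← the raw-material shipment cost overrun.
A separate upstream branch: the cross-dock fleet shutdown ← the production line rerouting ← the regional forecast rerouting.
A separate upstream branch: the cross-dock fleet shutdown ← the production line rerouting ← the order backlog cancellation ← the order backlog cost overrun.
A separate upstream branch: the cross-dock fleet shutdown ← the production line rerouting ← the cross-dock carrier delay ← the tier-2 customs clearance rerouting ← the warehouse contract bottleneck ← the assembly carrier cancellation.
A separate upstream branch: the cross-dock fleet shutdown ← the production line rerouting ← the tier-1 customs clearance bottleneck.
Each of those chain origins has no stated cause.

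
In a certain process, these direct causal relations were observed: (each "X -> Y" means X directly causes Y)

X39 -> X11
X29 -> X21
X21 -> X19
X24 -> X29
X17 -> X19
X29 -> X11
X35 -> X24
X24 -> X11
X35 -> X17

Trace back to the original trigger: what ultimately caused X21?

Tracing upstream from X21: X21 ← X29 ← X24 ← X35.
X35 has no stated cause, so it is the root.

X35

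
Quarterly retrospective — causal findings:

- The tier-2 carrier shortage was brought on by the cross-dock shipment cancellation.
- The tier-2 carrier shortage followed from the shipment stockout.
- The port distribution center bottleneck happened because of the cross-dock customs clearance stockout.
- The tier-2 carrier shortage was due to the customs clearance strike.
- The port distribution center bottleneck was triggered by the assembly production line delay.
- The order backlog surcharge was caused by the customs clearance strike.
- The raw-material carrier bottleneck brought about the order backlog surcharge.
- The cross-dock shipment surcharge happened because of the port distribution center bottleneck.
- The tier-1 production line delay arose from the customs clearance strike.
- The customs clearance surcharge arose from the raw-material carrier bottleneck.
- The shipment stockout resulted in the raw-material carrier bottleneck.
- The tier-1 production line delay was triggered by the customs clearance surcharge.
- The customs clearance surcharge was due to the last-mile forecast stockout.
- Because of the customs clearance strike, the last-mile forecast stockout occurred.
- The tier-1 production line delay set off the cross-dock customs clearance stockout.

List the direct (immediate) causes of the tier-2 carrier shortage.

the cross-dock shipment cancellation, the customs clearance strike, the shipment stockout

the cross-dock shipment cancellation, the customs clearance strike, the shipment stockout → the tier-2 carrier shortage with nothing further upstream stated.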